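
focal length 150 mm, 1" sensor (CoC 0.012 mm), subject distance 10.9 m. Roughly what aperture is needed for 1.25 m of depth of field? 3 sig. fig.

f/9.97

Write h = H − f = f²/(N·c). The thin-lens limits are Dn = s·h/(h + (s−f)) and Df = s·h/(h − (s−f)), so DoF = Df − Dn = 2·s·(s−f)·h / (h² − (s−f)²).
That is a quadratic in h: DoF·h² − 2·s·(s−f)·h − DoF·(s−f)² = 0 ⇒ h = (s−f)·(s + √(s² + DoF²)) / DoF = 10750 × (10900 + √(10900² + 1250²)) / 1250 = 10750 × (10900 + 10971.4) / 1250 ≈ 188094 mm.
Then N = f²/(c·h) = 150² / (0.012 × 188094) = 22500 / 2257.1 ≈ 9.97.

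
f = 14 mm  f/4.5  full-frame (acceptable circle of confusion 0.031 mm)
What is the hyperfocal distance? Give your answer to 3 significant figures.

Hyperfocal distance H = f²/(N·c) + f = 14²/(4.5 × 0.031) + 14 = 196/0.1395 + 14 ≈ 1419.0 mm ≈ 1.42 m.

1.42 m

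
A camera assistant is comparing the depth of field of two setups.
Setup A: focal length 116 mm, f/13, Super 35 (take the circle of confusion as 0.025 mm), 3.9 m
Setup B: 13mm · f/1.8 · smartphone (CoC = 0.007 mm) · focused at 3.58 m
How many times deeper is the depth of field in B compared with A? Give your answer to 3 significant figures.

Setup A: H = 116²/(13×0.025) + 116 ≈ 41519.1 mm; DoF = Df − Dn = 4292.29 − 3573.41 ≈ 718.88 mm.
Setup B: H = 13²/(1.8×0.007) + 13 ≈ 13425.7 mm; DoF = Df − Dn = 4877.0 − 2827.9 ≈ 2049.1 mm.
Ratio = 2049.1 / 718.88 ≈ 2.85.

2.85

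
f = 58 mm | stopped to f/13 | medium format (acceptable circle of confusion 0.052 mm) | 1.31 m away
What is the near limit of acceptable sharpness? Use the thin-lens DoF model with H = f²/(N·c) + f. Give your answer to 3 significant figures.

Hyperfocal distance H = f²/(N·c) + f = 58²/(13 × 0.052) + 58 = 3364/0.676 + 58 ≈ 5034.3 mm ≈ 5.034 m.
Near limit Dn = s·(H − f)/(H + s − 2f) = 1310 × (5034.3 − 58) / (5034.3 + 1310 − 2 × 58) = 1310 × 4976.3 / 6228.3 ≈ 1046.7 mm ≈ 1.05 m.

1.05 m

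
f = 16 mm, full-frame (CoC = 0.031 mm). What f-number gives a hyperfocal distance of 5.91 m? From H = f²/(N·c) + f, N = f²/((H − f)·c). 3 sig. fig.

Rearrange H = f²/(N·c) + f for N: N = f² / ((H − f)·c).
N = 16² / ((5910 − 16) × 0.031) = 256 / 182.7 ≈ 1.40.

f/1.40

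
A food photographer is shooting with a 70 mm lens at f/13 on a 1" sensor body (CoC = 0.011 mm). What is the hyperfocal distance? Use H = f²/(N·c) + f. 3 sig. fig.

Hyperfocal distance H = f²/(N·c) + f = 70²/(13 × 0.011) + 70 = 4900/0.143 + 70 ≈ 34335.7 mm ≈ 34.3 m.

34.3 m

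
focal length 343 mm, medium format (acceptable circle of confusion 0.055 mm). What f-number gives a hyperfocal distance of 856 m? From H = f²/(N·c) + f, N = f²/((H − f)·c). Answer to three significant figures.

Rearrange H = f²/(N·c) + f for N: N = f² / ((H − f)·c).
N = 343² / ((856000 − 343) × 0.055) = 117649 / 47061 ≈ 2.50.

f/2.50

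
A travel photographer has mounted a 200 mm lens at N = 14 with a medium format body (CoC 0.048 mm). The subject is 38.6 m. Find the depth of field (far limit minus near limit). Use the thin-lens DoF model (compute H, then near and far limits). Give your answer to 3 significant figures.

85.3 m

Hyperfocal distance H = f²/(N·c) + f = 200²/(14 × 0.048) + 200 = 40000/0.672 + 200 ≈ 59723.8 mm ≈ 59.72 m.
Near limit Dn = s·(H − f)/(H + s − 2f) = 38600 × (59723.8 − 200) / (59723.8 + 38600 − 2 × 200) = 38600 × 59523.8 / 97923.8 ≈ 23463 mm.
Far limit Df = s·(H − f)/(H − s) = 38600 × (59723.8 − 200) / (59723.8 − 38600) = 38600 × 59523.8 / 21123.8 ≈ 108769 mm.
Depth of field = Df − Dn = 108769 − 23463 ≈ 85306 mm ≈ 85.3 m.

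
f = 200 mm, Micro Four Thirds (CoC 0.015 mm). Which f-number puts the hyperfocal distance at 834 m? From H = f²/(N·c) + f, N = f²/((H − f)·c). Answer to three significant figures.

Rearrange H = f²/(N·c) + f for N: N = f² / ((H − f)·c).
N = 200² / ((834000 − 200) × 0.015) = 40000 / 12507 ≈ 3.20.

f/3.20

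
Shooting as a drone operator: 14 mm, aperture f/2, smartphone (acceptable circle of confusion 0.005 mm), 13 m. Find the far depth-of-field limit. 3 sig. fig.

Hyperfocal distance H = f²/(N·c) + f = 14²/(2 × 0.005) + 14 = 196/0.01 + 14 ≈ 19614.0 mm ≈ 19.61 m.
Far limit Df = s·(H − f)/(H − s) = 13000 × (19614.0 − 14) / (19614.0 − 13000) = 13000 × 19600.0 / 6614.0 ≈ 38524 mm ≈ 38.5 m.

38.5 m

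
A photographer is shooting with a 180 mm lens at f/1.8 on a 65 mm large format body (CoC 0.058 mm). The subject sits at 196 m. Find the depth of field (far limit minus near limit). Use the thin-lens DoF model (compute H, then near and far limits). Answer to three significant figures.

Hyperfocal distance H = f²/(N·c) + f = 180²/(1.8 × 0.058) + 180 = 32400/0.1044 + 180 ≈ 310524.8 mm ≈ 310.5 m.
Near limit Dn = s·(H − f)/(H + s − 2f) = 196000 × (310524.8 − 180) / (310524.8 + 196000 − 2 × 180) = 196000 × 310344.8 / 506164.8 ≈ 120173 mm.
Far limit Df = s·(H − f)/(H − s) = 196000 × (310524.8 − 180) / (310524.8 − 196000) = 196000 × 310344.8 / 114524.8 ≈ 531130 mm.
Depth of field = Df − Dn = 531130 − 120173 ≈ 410957 mm ≈ 411 m.

411 m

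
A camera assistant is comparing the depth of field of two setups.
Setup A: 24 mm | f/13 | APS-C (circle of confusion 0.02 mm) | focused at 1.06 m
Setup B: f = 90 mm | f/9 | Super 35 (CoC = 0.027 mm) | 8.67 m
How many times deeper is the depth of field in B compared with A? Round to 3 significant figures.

Setup A: H = 24²/(13×0.02) + 24 ≈ 2239.4 mm; DoF = Df − Dn = 1991.1 − 722.2 ≈ 1268.9 mm.
Setup B: H = 90²/(9×0.027) + 90 ≈ 33423.3 mm; DoF = Df − Dn = 11675.2 − 6895.2 ≈ 4780.0 mm.
Ratio = 4780.0 / 1268.9 ≈ 3.77.

3.77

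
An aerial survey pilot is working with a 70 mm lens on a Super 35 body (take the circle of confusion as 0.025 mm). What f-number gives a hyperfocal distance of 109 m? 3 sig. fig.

Rearrange H = f²/(N·c) + f for N: N = f² / ((H − f)·c).
N = 70² / ((109000 − 70) × 0.025) = 4900 / 2723 ≈ 1.80.

f/1.80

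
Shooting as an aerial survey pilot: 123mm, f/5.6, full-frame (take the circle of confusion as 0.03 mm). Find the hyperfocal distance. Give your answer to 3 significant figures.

90.2 m

Hyperfocal distance H = f²/(N·c) + f = 123²/(5.6 × 0.03) + 123 = 15129/0.168 + 123 ≈ 90176.6 mm ≈ 90.2 m.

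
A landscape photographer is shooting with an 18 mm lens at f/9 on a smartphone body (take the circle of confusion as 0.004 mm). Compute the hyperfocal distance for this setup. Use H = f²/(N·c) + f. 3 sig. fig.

9.02 m

Hyperfocal distance H = f²/(N·c) + f = 18²/(9 × 0.004) + 18 = 324/0.036 + 18 ≈ 9018.0 mm ≈ 9.02 m.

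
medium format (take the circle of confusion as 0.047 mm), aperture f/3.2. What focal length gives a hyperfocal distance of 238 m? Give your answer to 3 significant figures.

From H = f²/(N·c) + f, with f ≪ H: f ≈ √(H·N·c) = √(238000 × 3.2 × 0.047) = √35795 ≈ 189.2 mm.
The +f correction barely moves this — solving exactly, f² + N·c·f − N·c·H = 0 ⇒ f = (−N·c + √((N·c)² + 4·N·c·H))/2 = (−0.1504 + √143181)/2 ≈ 189.12 mm, so f ≈ 189 mm.

189 mm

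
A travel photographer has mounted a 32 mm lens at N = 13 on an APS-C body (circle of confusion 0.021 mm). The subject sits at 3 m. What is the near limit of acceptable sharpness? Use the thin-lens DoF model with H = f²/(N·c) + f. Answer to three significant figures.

Hyperfocal distance H = f²/(N·c) + f = 32²/(13 × 0.021) + 32 = 1024/0.273 + 32 ≈ 3782.9 mm ≈ 3.783 m.
Near limit Dn = s·(H − f)/(H + s − 2f) = 3000 × (3782.9 − 32) / (3782.9 + 3000 − 2 × 32) = 3000 × 3750.9 / 6718.9 ≈ 1674.8 mm ≈ 1.67 m.

1.67 m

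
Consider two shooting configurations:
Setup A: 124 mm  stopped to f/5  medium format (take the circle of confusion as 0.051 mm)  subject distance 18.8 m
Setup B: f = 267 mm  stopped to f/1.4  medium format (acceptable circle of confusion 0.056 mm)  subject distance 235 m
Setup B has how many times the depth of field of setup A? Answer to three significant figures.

10.1

Setup A: H = 124²/(5×0.051) + 124 ≈ 60422.0 mm; DoF = Df − Dn = 27236 − 14354 ≈ 12882 mm.
Setup B: H = 267²/(1.4×0.056) + 267 ≈ 909565.5 mm; DoF = Df − Dn = 316775 − 186783 ≈ 129992 mm.
Ratio = 129992 / 12882 ≈ 10.1.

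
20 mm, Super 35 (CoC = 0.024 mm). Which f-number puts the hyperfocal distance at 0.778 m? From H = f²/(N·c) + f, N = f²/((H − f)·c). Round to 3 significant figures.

Rearrange H = f²/(N·c) + f for N: N = f² / ((H − f)·c).
N = 20² / ((778 − 20) × 0.024) = 400 / 18.19 ≈ 22.

f/22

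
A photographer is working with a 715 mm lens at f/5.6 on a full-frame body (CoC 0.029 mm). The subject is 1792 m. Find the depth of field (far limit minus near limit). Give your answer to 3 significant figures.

Hyperfocal distance H = f²/(N·c) + f = 715²/(5.6 × 0.029) + 715 = 511225/0.1624 + 715 ≈ 3148652.2 mm ≈ 3149 m.
Near limit Dn = s·(H − f)/(H + s − 2f) = 1792000 × (3148652.2 − 715) / (3148652.2 + 1792000 − 2 × 715) = 1792000 × 3147937.2 / 4939222.2 ≈ 1142104 mm.
Far limit Df = s·(H − f)/(H − s) = 1792000 × (3148652.2 − 715) / (3148652.2 − 1792000) = 1792000 × 3147937.2 / 1356652.2 ≈ 4158106 mm.
Depth of field = Df − Dn = 4158106 − 1142104 ≈ 3016002 mm ≈ 3020 m.

3020 m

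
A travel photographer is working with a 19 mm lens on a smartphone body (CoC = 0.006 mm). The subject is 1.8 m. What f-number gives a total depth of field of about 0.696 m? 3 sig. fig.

f/6.30

Write h = H − f = f²/(N·c). The thin-lens limits are Dn = s·h/(h + (s−f)) and Df = s·h/(h − (s−f)), so DoF = Df − Dn = 2·s·(s−f)·h / (h² − (s−f)²).
That is a quadratic in h: DoF·h² − 2·s·(s−f)·h − DoF·(s−f)² = 0 ⇒ h = (s−f)·(s + √(s² + DoF²)) / DoF = 1781 × (1800 + √(1800² + 696²)) / 696 = 1781 × (1800 + 1929.87) / 696 ≈ 9544.4 mm.
Then N = f²/(c·h) = 19² / (0.006 × 9544.4) = 361 / 57.266 ≈ 6.30.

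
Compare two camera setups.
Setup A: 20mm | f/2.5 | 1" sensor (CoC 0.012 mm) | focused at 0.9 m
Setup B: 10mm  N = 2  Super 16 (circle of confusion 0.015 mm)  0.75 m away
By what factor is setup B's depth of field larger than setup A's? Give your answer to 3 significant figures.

2.94

Setup A: H = 20²/(2.5×0.012) + 20 ≈ 13353.3 mm; DoF = Df − Dn = 963.60 − 844.28 ≈ 119.32 mm.
Setup B: H = 10²/(2×0.015) + 10 ≈ 3343.3 mm; DoF = Df − Dn = 964.01 − 613.75 ≈ 350.26 mm.
Ratio = 350.26 / 119.32 ≈ 2.94.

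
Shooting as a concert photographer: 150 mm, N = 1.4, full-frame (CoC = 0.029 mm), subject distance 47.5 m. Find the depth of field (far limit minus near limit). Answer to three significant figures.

Hyperfocal distance H = f²/(N·c) + f = 150²/(1.4 × 0.029) + 150 = 22500/0.0406 + 150 ≈ 554337.2 mm ≈ 554.3 m.
Near limit Dn = s·(H − f)/(H + s − 2f) = 47500 × (554337.2 − 150) / (554337.2 + 47500 − 2 × 150) = 47500 × 554187.2 / 601537.2 ≈ 43761.0 mm.
Far limit Df = s·(H − f)/(H − s) = 47500 × (554337.2 − 150) / (554337.2 − 47500) = 47500 × 554187.2 / 506837.2 ≈ 51937.6 mm.
Depth of field = Df − Dn = 51937.6 − 43761.0 ≈ 8176.6 mm ≈ 8.18 m.

8.18 m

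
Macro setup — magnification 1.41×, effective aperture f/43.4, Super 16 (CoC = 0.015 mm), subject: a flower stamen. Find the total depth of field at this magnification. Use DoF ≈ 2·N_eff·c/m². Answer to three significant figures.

At magnification m, DoF ≈ 2·N_eff·c/m² = 2 × 43.4 × 0.015 / 1.41² = 1.302 / 1.988 ≈ 0.655 mm.

0.655 mm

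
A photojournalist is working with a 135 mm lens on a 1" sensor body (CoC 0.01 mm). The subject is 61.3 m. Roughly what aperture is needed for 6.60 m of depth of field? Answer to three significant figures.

f/1.60

Write h = H − f = f²/(N·c). The thin-lens limits are Dn = s·h/(h + (s−f)) and Df = s·h/(h − (s−f)), so DoF = Df − Dn = 2·s·(s−f)·h / (h² − (s−f)²).
That is a quadratic in h: DoF·h² − 2·s·(s−f)·h − DoF·(s−f)² = 0 ⇒ h = (s−f)·(s + √(s² + DoF²)) / DoF = 61165 × (61300 + √(61300² + 6600²)) / 6600 = 61165 × (61300 + 61654.3) / 6600 ≈ 1139469 mm.
Then N = f²/(c·h) = 135² / (0.01 × 1139469) = 18225 / 11395 ≈ 1.60.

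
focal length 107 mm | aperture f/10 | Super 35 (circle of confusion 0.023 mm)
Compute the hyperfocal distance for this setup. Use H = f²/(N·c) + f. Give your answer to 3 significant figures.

49.9 m

Hyperfocal distance H = f²/(N·c) + f = 107²/(10 × 0.023) + 107 = 11449/0.23 + 107 ≈ 49885.3 mm ≈ 49.9 m.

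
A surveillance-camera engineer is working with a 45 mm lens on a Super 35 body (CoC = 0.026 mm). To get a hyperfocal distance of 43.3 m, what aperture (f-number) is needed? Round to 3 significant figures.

f/1.80

Rearrange H = f²/(N·c) + f for N: N = f² / ((H − f)·c).
N = 45² / ((43300 − 45) × 0.026) = 2025 / 1125 ≈ 1.80.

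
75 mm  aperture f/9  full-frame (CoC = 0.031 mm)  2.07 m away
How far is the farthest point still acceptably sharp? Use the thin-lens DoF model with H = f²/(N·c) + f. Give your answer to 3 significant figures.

2.30 m

Hyperfocal distance H = f²/(N·c) + f = 75²/(9 × 0.031) + 75 = 5625/0.279 + 75 ≈ 20236.3 mm ≈ 20.24 m.
Far limit Df = s·(H − f)/(H − s) = 2070 × (20236.3 − 75) / (20236.3 − 2070) = 2070 × 20161.3 / 18166.3 ≈ 2297.3 mm ≈ 2.30 m.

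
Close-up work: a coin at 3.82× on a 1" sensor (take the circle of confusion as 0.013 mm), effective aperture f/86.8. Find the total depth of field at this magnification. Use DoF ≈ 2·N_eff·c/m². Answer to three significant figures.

At magnification m, DoF ≈ 2·N_eff·c/m² = 2 × 86.8 × 0.013 / 3.82² = 2.257 / 14.59 ≈ 0.155 mm.

0.155 mm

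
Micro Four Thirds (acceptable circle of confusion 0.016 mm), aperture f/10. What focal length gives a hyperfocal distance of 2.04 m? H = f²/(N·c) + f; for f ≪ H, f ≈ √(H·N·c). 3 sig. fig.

18.0 mm

From H = f²/(N·c) + f, with f ≪ H: f ≈ √(H·N·c) = √(2040 × 10 × 0.016) = √326.40 ≈ 18.07 mm.
Exact: f² + N·c·f − N·c·H = 0 ⇒ f = (−N·c + √((N·c)² + 4·N·c·H))/2 = (−0.16 + √1305.6)/2 ≈ 17.987 mm ≈ 18.0 mm.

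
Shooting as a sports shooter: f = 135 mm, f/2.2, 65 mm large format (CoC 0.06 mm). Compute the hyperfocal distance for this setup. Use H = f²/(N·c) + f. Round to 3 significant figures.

138 m

Hyperfocal distance H = f²/(N·c) + f = 135²/(2.2 × 0.06) + 135 = 18225/0.132 + 135 ≈ 138203.2 mm ≈ 138 m.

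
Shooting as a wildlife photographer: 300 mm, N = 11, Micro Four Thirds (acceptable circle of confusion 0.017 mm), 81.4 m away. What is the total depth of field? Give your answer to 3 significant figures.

28.2 m

Hyperfocal distance H = f²/(N·c) + f = 300²/(11 × 0.017) + 300 = 90000/0.187 + 300 ≈ 481583.4 mm ≈ 481.6 m.
Near limit Dn = s·(H − f)/(H + s − 2f) = 81400 × (481583.4 − 300) / (481583.4 + 81400 − 2 × 300) = 81400 × 481283.4 / 562383.4 ≈ 69661 mm.
Far limit Df = s·(H − f)/(H − s) = 81400 × (481583.4 − 300) / (481583.4 − 81400) = 81400 × 481283.4 / 400183.4 ≈ 97896 mm.
Depth of field = Df − Dn = 97896 − 69661 ≈ 28235 mm ≈ 28.2 m.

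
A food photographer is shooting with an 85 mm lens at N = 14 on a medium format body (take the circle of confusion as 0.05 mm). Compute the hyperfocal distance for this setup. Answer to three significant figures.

Hyperfocal distance H = f²/(N·c) + f = 85²/(14 × 0.05) + 85 = 7225/0.7 + 85 ≈ 10406.4 mm ≈ 10.4 m.

10.4 m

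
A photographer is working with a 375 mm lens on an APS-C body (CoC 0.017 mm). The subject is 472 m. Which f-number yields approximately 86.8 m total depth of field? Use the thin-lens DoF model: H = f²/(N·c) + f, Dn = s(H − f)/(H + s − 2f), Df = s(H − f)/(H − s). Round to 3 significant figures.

f/1.60

Write h = H − f = f²/(N·c). The thin-lens limits are Dn = s·h/(h + (s−f)) and Df = s·h/(h − (s−f)), so DoF = Df − Dn = 2·s·(s−f)·h / (h² − (s−f)²).
That is a quadratic in h: DoF·h² − 2·s·(s−f)·h − DoF·(s−f)² = 0 ⇒ h = (s−f)·(s + √(s² + DoF²)) / DoF = 471625 × (472000 + √(472000² + 86800²)) / 86800 = 471625 × (472000 + 479915) / 86800 ≈ 5172198 mm.
Then N = f²/(c·h) = 375² / (0.017 × 5172198) = 140625 / 87927 ≈ 1.60.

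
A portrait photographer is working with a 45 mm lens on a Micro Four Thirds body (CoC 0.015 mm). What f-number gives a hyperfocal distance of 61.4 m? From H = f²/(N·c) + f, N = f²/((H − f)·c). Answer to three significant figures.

f/2.20

Rearrange H = f²/(N·c) + f for N: N = f² / ((H − f)·c).
N = 45² / ((61400 − 45) × 0.015) = 2025 / 920.3 ≈ 2.20.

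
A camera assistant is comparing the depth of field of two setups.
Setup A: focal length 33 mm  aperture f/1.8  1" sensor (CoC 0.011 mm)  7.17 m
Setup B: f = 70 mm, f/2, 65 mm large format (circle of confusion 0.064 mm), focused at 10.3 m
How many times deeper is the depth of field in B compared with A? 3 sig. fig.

3.13

Setup A: H = 33²/(1.8×0.011) + 33 ≈ 55033.0 mm; DoF = Df − Dn = 8239.1 − 6346.5 ≈ 1892.6 mm.
Setup B: H = 70²/(2×0.064) + 70 ≈ 38351.2 mm; DoF = Df − Dn = 14056.3 − 8127.9 ≈ 5928.4 mm.
Ratio = 5928.4 / 1892.6 ≈ 3.13.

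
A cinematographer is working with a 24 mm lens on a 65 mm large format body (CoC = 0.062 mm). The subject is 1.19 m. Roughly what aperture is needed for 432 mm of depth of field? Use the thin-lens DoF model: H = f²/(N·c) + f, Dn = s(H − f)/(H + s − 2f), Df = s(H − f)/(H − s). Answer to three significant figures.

f/1.40

Write h = H − f = f²/(N·c). The thin-lens limits are Dn = s·h/(h + (s−f)) and Df = s·h/(h − (s−f)), so DoF = Df − Dn = 2·s·(s−f)·h / (h² − (s−f)²).
That is a quadratic in h: DoF·h² − 2·s·(s−f)·h − DoF·(s−f)² = 0 ⇒ h = (s−f)·(s + √(s² + DoF²)) / DoF = 1166 × (1190 + √(1190² + 432²)) / 432 = 1166 × (1190 + 1265.99) / 432 ≈ 6628.9 mm.
Then N = f²/(c·h) = 24² / (0.062 × 6628.9) = 576 / 410.99 ≈ 1.40.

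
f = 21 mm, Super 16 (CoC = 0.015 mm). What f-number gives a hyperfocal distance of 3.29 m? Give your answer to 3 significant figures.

Rearrange H = f²/(N·c) + f for N: N = f² / ((H − f)·c).
N = 21² / ((3290 − 21) × 0.015) = 441 / 49.03 ≈ 8.99.

f/8.99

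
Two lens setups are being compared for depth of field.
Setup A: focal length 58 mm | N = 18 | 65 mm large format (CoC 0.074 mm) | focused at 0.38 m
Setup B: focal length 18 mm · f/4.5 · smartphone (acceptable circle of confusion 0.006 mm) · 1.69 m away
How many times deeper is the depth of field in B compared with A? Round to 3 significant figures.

4.88

Setup A: H = 58²/(18×0.074) + 58 ≈ 2583.5 mm; DoF = Df − Dn = 435.529 − 337.029 ≈ 98.500 mm.
Setup B: H = 18²/(4.5×0.006) + 18 ≈ 12018.0 mm; DoF = Df − Dn = 1963.59 − 1483.32 ≈ 480.27 mm.
Ratio = 480.27 / 98.500 ≈ 4.88.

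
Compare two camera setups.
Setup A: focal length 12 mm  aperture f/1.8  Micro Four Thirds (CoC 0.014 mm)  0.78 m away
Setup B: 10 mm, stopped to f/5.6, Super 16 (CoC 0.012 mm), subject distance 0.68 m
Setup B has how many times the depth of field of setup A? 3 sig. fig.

Setup A: H = 12²/(1.8×0.014) + 12 ≈ 5726.3 mm; DoF = Df − Dn = 901.11 − 687.59 ≈ 213.52 mm.
Setup B: H = 10²/(5.6×0.012) + 10 ≈ 1498.1 mm; DoF = Df − Dn = 1236.90 − 468.89 ≈ 768.01 mm.
Ratio = 768.01 / 213.52 ≈ 3.60.

3.60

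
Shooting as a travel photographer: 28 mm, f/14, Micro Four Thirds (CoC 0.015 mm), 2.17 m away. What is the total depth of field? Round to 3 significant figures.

3.71 m

Hyperfocal distance H = f²/(N·c) + f = 28²/(14 × 0.015) + 28 = 784/0.21 + 28 ≈ 3761.3 mm ≈ 3.761 m.
Near limit Dn = s·(H − f)/(H + s − 2f) = 2170 × (3761.3 − 28) / (3761.3 + 2170 − 2 × 28) = 2170 × 3733.3 / 5875.3 ≈ 1378.9 mm.
Far limit Df = s·(H − f)/(H − s) = 2170 × (3761.3 − 28) / (3761.3 − 2170) = 2170 × 3733.3 / 1591.3 ≈ 5090.9 mm.
Depth of field = Df − Dn = 5090.9 − 1378.9 ≈ 3712.0 mm ≈ 3.71 m.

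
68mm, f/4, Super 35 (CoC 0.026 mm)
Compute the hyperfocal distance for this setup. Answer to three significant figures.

44.5 m

Hyperfocal distance H = f²/(N·c) + f = 68²/(4 × 0.026) + 68 = 4624/0.104 + 68 ≈ 44529.5 mm ≈ 44.5 m.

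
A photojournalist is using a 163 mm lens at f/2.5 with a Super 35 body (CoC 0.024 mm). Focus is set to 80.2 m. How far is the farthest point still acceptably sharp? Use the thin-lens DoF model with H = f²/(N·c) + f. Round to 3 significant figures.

97.9 m

Hyperfocal distance H = f²/(N·c) + f = 163²/(2.5 × 0.024) + 163 = 26569/0.06 + 163 ≈ 442979.7 mm ≈ 443.0 m.
Far limit Df = s·(H − f)/(H − s) = 80200 × (442979.7 − 163) / (442979.7 − 80200) = 80200 × 442816.7 / 362779.7 ≈ 97894 mm ≈ 97.9 m.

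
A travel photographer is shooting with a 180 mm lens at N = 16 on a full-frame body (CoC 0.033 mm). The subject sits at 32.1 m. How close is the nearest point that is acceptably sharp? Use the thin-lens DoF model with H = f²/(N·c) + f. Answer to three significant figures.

Hyperfocal distance H = f²/(N·c) + f = 180²/(16 × 0.033) + 180 = 32400/0.528 + 180 ≈ 61543.6 mm ≈ 61.54 m.
Near limit Dn = s·(H − f)/(H + s − 2f) = 32100 × (61543.6 − 180) / (61543.6 + 32100 − 2 × 180) = 32100 × 61363.6 / 93283.6 ≈ 21116 mm ≈ 21.1 m.

21.1 m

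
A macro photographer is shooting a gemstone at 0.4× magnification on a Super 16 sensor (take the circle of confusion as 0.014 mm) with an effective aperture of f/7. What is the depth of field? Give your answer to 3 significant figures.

At magnification m, DoF ≈ 2·N_eff·c/m² = 2 × 7 × 0.014 / 0.4² = 0.196 / 0.16 ≈ 1.22 mm.

1.22 mm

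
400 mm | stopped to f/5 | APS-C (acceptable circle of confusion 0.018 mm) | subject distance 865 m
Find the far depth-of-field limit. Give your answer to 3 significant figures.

1680 m

Hyperfocal distance H = f²/(N·c) + f = 400²/(5 × 0.018) + 400 = 160000/0.09 + 400 ≈ 1778177.8 mm ≈ 1778 m.
Far limit Df = s·(H − f)/(H − s) = 865000 × (1778177.8 − 400) / (1778177.8 − 865000) = 865000 × 1777777.8 / 913177.8 ≈ 1683985 mm ≈ 1680 m.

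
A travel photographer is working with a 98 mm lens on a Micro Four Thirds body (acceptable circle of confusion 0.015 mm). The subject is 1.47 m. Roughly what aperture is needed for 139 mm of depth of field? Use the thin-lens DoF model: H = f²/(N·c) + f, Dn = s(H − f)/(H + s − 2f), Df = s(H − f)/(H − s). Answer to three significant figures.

Write h = H − f = f²/(N·c). The thin-lens limits are Dn = s·h/(h + (s−f)) and Df = s·h/(h − (s−f)), so DoF = Df − Dn = 2·s·(s−f)·h / (h² − (s−f)²).
That is a quadratic in h: DoF·h² − 2·s·(s−f)·h − DoF·(s−f)² = 0 ⇒ h = (s−f)·(s + √(s² + DoF²)) / DoF = 1372 × (1470 + √(1470² + 139²)) / 139 = 1372 × (1470 + 1476.56) / 139 ≈ 29084 mm.
Then N = f²/(c·h) = 98² / (0.015 × 29084) = 9604 / 436.26 ≈ 22.

f/22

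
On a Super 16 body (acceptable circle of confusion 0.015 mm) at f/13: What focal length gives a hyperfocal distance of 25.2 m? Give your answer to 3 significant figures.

From H = f²/(N·c) + f, with f ≪ H: f ≈ √(H·N·c) = √(25200 × 13 × 0.015) = √4914.0 ≈ 70.10 mm.
Exact: f² + N·c·f − N·c·H = 0 ⇒ f = (−N·c + √((N·c)² + 4·N·c·H))/2 = (−0.195 + √19656)/2 ≈ 70.002 mm ≈ 70.0 mm.

70.0 mm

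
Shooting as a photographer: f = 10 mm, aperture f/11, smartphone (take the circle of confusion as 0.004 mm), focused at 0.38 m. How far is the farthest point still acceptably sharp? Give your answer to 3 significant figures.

Hyperfocal distance H = f²/(N·c) + f = 10²/(11 × 0.004) + 10 = 100/0.044 + 10 ≈ 2282.7 mm ≈ 2.283 m.
Far limit Df = s·(H − f)/(H − s) = 380 × (2282.7 − 10) / (2282.7 − 380) = 380 × 2272.7 / 1902.7 ≈ 453.89 mm.

454 mm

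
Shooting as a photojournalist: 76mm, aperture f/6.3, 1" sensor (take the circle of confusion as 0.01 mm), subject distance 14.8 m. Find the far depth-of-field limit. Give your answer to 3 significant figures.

17.6 m

Hyperfocal distance H = f²/(N·c) + f = 76²/(6.3 × 0.01) + 76 = 5776/0.063 + 76 ≈ 91758.5 mm ≈ 91.76 m.
Far limit Df = s·(H − f)/(H − s) = 14800 × (91758.5 − 76) / (91758.5 − 14800) = 14800 × 91682.5 / 76958.5 ≈ 17632 mm ≈ 17.6 m.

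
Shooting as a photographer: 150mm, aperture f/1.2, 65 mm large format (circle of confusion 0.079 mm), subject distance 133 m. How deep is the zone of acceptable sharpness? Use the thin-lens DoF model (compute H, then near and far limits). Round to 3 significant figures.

Hyperfocal distance H = f²/(N·c) + f = 150²/(1.2 × 0.079) + 150 = 22500/0.0948 + 150 ≈ 237491.8 mm ≈ 237.5 m.
Near limit Dn = s·(H − f)/(H + s − 2f) = 133000 × (237491.8 − 150) / (237491.8 + 133000 − 2 × 150) = 133000 × 237341.8 / 370191.8 ≈ 85271 mm.
Far limit Df = s·(H − f)/(H − s) = 133000 × (237491.8 − 150) / (237491.8 − 133000) = 133000 × 237341.8 / 104491.8 ≈ 302095 mm.
Depth of field = Df − Dn = 302095 − 85271 ≈ 216824 mm ≈ 217 m.

217 m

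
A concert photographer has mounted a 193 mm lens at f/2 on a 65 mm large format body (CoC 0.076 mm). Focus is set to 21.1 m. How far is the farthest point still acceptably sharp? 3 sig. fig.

Hyperfocal distance H = f²/(N·c) + f = 193²/(2 × 0.076) + 193 = 37249/0.152 + 193 ≈ 245252.2 mm ≈ 245.3 m.
Far limit Df = s·(H − f)/(H − s) = 21100 × (245252.2 − 193) / (245252.2 − 21100) = 21100 × 245059.2 / 224152.2 ≈ 23068 mm ≈ 23.1 m.

23.1 m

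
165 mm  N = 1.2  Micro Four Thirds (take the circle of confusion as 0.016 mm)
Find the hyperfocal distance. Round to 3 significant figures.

Hyperfocal distance H = f²/(N·c) + f = 165²/(1.2 × 0.016) + 165 = 27225/0.0192 + 165 ≈ 1418133.8 mm ≈ 1420 m.

1420 m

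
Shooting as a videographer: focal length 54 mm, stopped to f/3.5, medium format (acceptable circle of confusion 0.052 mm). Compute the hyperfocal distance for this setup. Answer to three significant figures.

Hyperfocal distance H = f²/(N·c) + f = 54²/(3.5 × 0.052) + 54 = 2916/0.182 + 54 ≈ 16076.0 mm ≈ 16.1 m.

16.1 m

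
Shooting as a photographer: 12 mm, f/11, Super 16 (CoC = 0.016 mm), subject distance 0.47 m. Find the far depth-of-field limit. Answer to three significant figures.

Hyperfocal distance H = f²/(N·c) + f = 12²/(11 × 0.016) + 12 = 144/0.176 + 12 ≈ 830.2 mm ≈ 0.830 m.
Far limit Df = s·(H − f)/(H − s) = 470 × (830.2 − 12) / (830.2 − 470) = 470 × 818.2 / 360.2 ≈ 1067.6 mm ≈ 1.07 m.

1.07 m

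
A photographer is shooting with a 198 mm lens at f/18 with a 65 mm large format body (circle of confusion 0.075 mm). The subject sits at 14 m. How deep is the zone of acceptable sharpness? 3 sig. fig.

Hyperfocal distance H = f²/(N·c) + f = 198²/(18 × 0.075) + 198 = 39204/1.35 + 198 ≈ 29238.0 mm ≈ 29.24 m.
Near limit Dn = s·(H − f)/(H + s − 2f) = 14000 × (29238.0 − 198) / (29238.0 + 14000 − 2 × 198) = 14000 × 29040.0 / 42842.0 ≈ 9490 mm.
Far limit Df = s·(H − f)/(H − s) = 14000 × (29238.0 − 198) / (29238.0 − 14000) = 14000 × 29040.0 / 15238.0 ≈ 26681 mm.
Depth of field = Df − Dn = 26681 − 9490 ≈ 17191 mm ≈ 17.2 m.

17.2 m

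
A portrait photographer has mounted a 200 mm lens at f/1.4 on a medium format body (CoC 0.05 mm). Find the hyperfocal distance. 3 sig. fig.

572 m

Hyperfocal distance H = f²/(N·c) + f = 200²/(1.4 × 0.05) + 200 = 40000/0.07 + 200 ≈ 571628.6 mm ≈ 572 m.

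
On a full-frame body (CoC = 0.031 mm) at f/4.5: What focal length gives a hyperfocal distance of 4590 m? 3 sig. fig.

From H = f²/(N·c) + f, with f ≪ H: f ≈ √(H·N·c) = √(4590000 × 4.5 × 0.031) = √640305 ≈ 800.2 mm.
The +f correction barely moves this — solving exactly, f² + N·c·f − N·c·H = 0 ⇒ f = (−N·c + √((N·c)² + 4·N·c·H))/2 = (−0.1395 + √2561220)/2 ≈ 800.12 mm, so f ≈ 800 mm.

800 mm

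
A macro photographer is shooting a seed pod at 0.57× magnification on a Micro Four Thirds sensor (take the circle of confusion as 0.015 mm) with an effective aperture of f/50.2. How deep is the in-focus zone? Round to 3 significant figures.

4.64 mm

At magnification m, DoF ≈ 2·N_eff·c/m² = 2 × 50.2 × 0.015 / 0.57² = 1.506 / 0.3249 ≈ 4.64 mm.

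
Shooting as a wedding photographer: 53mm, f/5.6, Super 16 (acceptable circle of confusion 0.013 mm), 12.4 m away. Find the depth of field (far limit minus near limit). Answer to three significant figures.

Hyperfocal distance H = f²/(N·c) + f = 53²/(5.6 × 0.013) + 53 = 2809/0.0728 + 53 ≈ 38638.2 mm ≈ 38.64 m.
Near limit Dn = s·(H − f)/(H + s − 2f) = 12400 × (38638.2 − 53) / (38638.2 + 12400 − 2 × 53) = 12400 × 38585.2 / 50932.2 ≈ 9394.0 mm.
Far limit Df = s·(H − f)/(H − s) = 12400 × (38638.2 − 53) / (38638.2 − 12400) = 12400 × 38585.2 / 26238.2 ≈ 18235.1 mm.
Depth of field = Df − Dn = 18235.1 − 9394.0 ≈ 8841.1 mm ≈ 8.84 m.

8.84 m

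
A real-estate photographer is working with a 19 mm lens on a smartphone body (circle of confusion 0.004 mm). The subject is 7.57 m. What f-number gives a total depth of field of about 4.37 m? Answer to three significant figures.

f/3.20

Write h = H − f = f²/(N·c). The thin-lens limits are Dn = s·h/(h + (s−f)) and Df = s·h/(h − (s−f)), so DoF = Df − Dn = 2·s·(s−f)·h / (h² − (s−f)²).
That is a quadratic in h: DoF·h² − 2·s·(s−f)·h − DoF·(s−f)² = 0 ⇒ h = (s−f)·(s + √(s² + DoF²)) / DoF = 7551 × (7570 + √(7570² + 4370²)) / 4370 = 7551 × (7570 + 8740.81) / 4370 ≈ 28184 mm.
Then N = f²/(c·h) = 19² / (0.004 × 28184) = 361 / 112.73 ≈ 3.20.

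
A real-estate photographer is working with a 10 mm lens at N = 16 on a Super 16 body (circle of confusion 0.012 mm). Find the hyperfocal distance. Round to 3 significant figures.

0.531 m

Hyperfocal distance H = f²/(N·c) + f = 10²/(16 × 0.012) + 10 = 100/0.192 + 10 ≈ 530.8 mm ≈ 0.531 m.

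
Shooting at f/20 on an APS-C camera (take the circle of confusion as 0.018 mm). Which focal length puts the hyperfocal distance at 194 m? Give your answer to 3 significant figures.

From H = f²/(N·c) + f, with f ≪ H: f ≈ √(H·N·c) = √(194000 × 20 × 0.018) = √69840 ≈ 264.3 mm.
The +f correction barely moves this — solving exactly, f² + N·c·f − N·c·H = 0 ⇒ f = (−N·c + √((N·c)² + 4·N·c·H))/2 = (−0.36 + √279360)/2 ≈ 264.09 mm, so f ≈ 264 mm.

264 mm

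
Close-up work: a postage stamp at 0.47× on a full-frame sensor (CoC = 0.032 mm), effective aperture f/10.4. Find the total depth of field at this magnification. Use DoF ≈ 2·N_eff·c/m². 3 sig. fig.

3.01 mm

At magnification m, DoF ≈ 2·N_eff·c/m² = 2 × 10.4 × 0.032 / 0.47² = 0.6656 / 0.2209 ≈ 3.01 mm.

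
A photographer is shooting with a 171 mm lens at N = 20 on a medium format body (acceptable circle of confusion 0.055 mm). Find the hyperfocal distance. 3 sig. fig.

26.8 m

Hyperfocal distance H = f²/(N·c) + f = 171²/(20 × 0.055) + 171 = 29241/1.1 + 171 ≈ 26753.7 mm ≈ 26.8 m.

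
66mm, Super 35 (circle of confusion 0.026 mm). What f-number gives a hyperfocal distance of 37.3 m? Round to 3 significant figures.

Rearrange H = f²/(N·c) + f for N: N = f² / ((H − f)·c).
N = 66² / ((37300 − 66) × 0.026) = 4356 / 968.1 ≈ 4.50.

f/4.50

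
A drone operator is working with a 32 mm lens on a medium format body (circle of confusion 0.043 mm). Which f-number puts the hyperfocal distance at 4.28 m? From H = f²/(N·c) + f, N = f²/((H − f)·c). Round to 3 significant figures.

f/5.61

Rearrange H = f²/(N·c) + f for N: N = f² / ((H − f)·c).
N = 32² / ((4280 − 32) × 0.043) = 1024 / 182.7 ≈ 5.61.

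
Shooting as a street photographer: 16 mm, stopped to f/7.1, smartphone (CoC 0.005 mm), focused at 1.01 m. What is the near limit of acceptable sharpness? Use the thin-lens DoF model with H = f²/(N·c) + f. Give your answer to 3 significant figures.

0.888 m

Hyperfocal distance H = f²/(N·c) + f = 16²/(7.1 × 0.005) + 16 = 256/0.0355 + 16 ≈ 7227.3 mm ≈ 7.227 m.
Near limit Dn = s·(H − f)/(H + s − 2f) = 1010 × (7227.3 − 16) / (7227.3 + 1010 − 2 × 16) = 1010 × 7211.3 / 8205.3 ≈ 887.65 mm ≈ 0.888 m.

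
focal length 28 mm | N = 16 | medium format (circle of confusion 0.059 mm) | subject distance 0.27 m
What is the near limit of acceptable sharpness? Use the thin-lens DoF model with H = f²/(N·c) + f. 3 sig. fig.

209 mm

Hyperfocal distance H = f²/(N·c) + f = 28²/(16 × 0.059) + 28 = 784/0.944 + 28 ≈ 858.5 mm ≈ 0.859 m.
Near limit Dn = s·(H − f)/(H + s − 2f) = 270 × (858.5 − 28) / (858.5 + 270 − 2 × 28) = 270 × 830.5 / 1072.5 ≈ 209.08 mm.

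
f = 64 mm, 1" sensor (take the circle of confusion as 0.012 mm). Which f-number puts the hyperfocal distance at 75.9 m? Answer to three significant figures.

Rearrange H = f²/(N·c) + f for N: N = f² / ((H − f)·c).
N = 64² / ((75900 − 64) × 0.012) = 4096 / 910.0 ≈ 4.50.

f/4.50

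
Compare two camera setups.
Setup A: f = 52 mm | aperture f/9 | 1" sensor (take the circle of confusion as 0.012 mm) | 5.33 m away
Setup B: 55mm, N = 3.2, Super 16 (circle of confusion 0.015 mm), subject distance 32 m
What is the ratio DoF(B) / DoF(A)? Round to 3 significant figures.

18.6

Setup A: H = 52²/(9×0.012) + 52 ≈ 25089.0 mm; DoF = Df − Dn = 6753.7 − 4402.0 ≈ 2351.7 mm.
Setup B: H = 55²/(3.2×0.015) + 55 ≈ 63075.8 mm; DoF = Df − Dn = 64895 − 21236 ≈ 43659 mm.
Ratio = 43659 / 2351.7 ≈ 18.6.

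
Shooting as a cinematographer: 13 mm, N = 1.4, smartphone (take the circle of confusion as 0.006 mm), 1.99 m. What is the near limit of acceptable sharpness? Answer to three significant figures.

Hyperfocal distance H = f²/(N·c) + f = 13²/(1.4 × 0.006) + 13 = 169/0.0084 + 13 ≈ 20132.0 mm ≈ 20.13 m.
Near limit Dn = s·(H − f)/(H + s − 2f) = 1990 × (20132.0 − 13) / (20132.0 + 1990 − 2 × 13) = 1990 × 20119.0 / 22096.0 ≈ 1811.9 mm ≈ 1.81 m.

1.81 m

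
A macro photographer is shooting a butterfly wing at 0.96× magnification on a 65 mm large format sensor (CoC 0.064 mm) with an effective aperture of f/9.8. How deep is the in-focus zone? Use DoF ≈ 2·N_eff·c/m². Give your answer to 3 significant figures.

At magnification m, DoF ≈ 2·N_eff·c/m² = 2 × 9.8 × 0.064 / 0.96² = 1.254 / 0.9216 ≈ 1.36 mm.

1.36 mm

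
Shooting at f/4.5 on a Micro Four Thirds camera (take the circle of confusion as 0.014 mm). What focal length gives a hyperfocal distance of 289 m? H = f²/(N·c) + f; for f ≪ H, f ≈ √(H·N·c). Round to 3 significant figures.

From H = f²/(N·c) + f, with f ≪ H: f ≈ √(H·N·c) = √(289000 × 4.5 × 0.014) = √18207 ≈ 134.9 mm.
The +f correction barely moves this — solving exactly, f² + N·c·f − N·c·H = 0 ⇒ f = (−N·c + √((N·c)² + 4·N·c·H))/2 = (−0.063 + √72828)/2 ≈ 134.90 mm, so f ≈ 135 mm.

135 mm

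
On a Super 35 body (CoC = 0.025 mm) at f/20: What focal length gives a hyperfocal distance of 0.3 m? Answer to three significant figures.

From H = f²/(N·c) + f, with f ≪ H: f ≈ √(H·N·c) = √(300 × 20 × 0.025) = √150.00 ≈ 12.25 mm.
Exact: f² + N·c·f − N·c·H = 0 ⇒ f = (−N·c + √((N·c)² + 4·N·c·H))/2 = (−0.5 + √600.25)/2 ≈ 12.000 mm ≈ 12.0 mm.

12.0 mm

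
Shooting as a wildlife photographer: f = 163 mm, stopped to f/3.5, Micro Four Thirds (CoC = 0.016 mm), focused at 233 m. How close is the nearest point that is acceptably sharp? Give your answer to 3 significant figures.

Hyperfocal distance H = f²/(N·c) + f = 163²/(3.5 × 0.016) + 163 = 26569/0.056 + 163 ≈ 474609.4 mm ≈ 474.6 m.
Near limit Dn = s·(H − f)/(H + s − 2f) = 233000 × (474609.4 − 163) / (474609.4 + 233000 − 2 × 163) = 233000 × 474446.4 / 707283.4 ≈ 156297 mm ≈ 156 m.

156 m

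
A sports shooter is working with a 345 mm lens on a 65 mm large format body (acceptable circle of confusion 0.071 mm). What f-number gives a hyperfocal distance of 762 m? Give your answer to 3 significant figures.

f/2.20

Rearrange H = f²/(N·c) + f for N: N = f² / ((H − f)·c).
N = 345² / ((762000 − 345) × 0.071) = 119025 / 54078 ≈ 2.20.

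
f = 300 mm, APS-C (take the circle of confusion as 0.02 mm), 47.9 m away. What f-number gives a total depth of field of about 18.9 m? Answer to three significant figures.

f/18

Write h = H − f = f²/(N·c). The thin-lens limits are Dn = s·h/(h + (s−f)) and Df = s·h/(h − (s−f)), so DoF = Df − Dn = 2·s·(s−f)·h / (h² − (s−f)²).
That is a quadratic in h: DoF·h² − 2·s·(s−f)·h − DoF·(s−f)² = 0 ⇒ h = (s−f)·(s + √(s² + DoF²)) / DoF = 47600 × (47900 + √(47900² + 18900²)) / 18900 = 47600 × (47900 + 51493.9) / 18900 ≈ 250325 mm.
Then N = f²/(c·h) = 300² / (0.02 × 250325) = 90000 / 5006.5 ≈ 18.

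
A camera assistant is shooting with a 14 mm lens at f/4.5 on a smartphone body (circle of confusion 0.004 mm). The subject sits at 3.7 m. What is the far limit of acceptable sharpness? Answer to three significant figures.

5.59 m

Hyperfocal distance H = f²/(N·c) + f = 14²/(4.5 × 0.004) + 14 = 196/0.018 + 14 ≈ 10902.9 mm ≈ 10.90 m.
Far limit Df = s·(H − f)/(H − s) = 3700 × (10902.9 − 14) / (10902.9 − 3700) = 3700 × 10888.9 / 7202.9 ≈ 5593.4 mm ≈ 5.59 m.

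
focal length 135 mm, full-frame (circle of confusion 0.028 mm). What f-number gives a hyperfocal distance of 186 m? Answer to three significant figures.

Rearrange H = f²/(N·c) + f for N: N = f² / ((H − f)·c).
N = 135² / ((186000 − 135) × 0.028) = 18225 / 5204 ≈ 3.50.

f/3.50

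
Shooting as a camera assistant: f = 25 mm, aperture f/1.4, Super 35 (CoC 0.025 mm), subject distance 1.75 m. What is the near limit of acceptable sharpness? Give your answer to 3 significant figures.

1.60 m

Hyperfocal distance H = f²/(N·c) + f = 25²/(1.4 × 0.025) + 25 = 625/0.035 + 25 ≈ 17882.1 mm ≈ 17.88 m.
Near limit Dn = s·(H − f)/(H + s − 2f) = 1750 × (17882.1 − 25) / (17882.1 + 1750 − 2 × 25) = 1750 × 17857.1 / 19582.1 ≈ 1595.8 mm ≈ 1.60 m.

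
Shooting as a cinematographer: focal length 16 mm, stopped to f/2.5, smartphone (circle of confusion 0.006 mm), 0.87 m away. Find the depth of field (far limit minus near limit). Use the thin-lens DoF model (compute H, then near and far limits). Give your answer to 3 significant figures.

87.3 mm

Hyperfocal distance H = f²/(N·c) + f = 16²/(2.5 × 0.006) + 16 = 256/0.015 + 16 ≈ 17082.7 mm ≈ 17.08 m.
Near limit Dn = s·(H − f)/(H + s − 2f) = 870 × (17082.7 − 16) / (17082.7 + 870 − 2 × 16) = 870 × 17066.7 / 17920.7 ≈ 828.541 mm.
Far limit Df = s·(H − f)/(H − s) = 870 × (17082.7 − 16) / (17082.7 − 870) = 870 × 17066.7 / 16212.7 ≈ 915.827 mm.
Depth of field = Df − Dn = 915.827 − 828.541 ≈ 87.286 mm.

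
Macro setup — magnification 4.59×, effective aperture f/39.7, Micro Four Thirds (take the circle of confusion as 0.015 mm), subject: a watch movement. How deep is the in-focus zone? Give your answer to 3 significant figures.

At magnification m, DoF ≈ 2·N_eff·c/m² = 2 × 39.7 × 0.015 / 4.59² = 1.191 / 21.07 ≈ 0.0565 mm.

0.0565 mm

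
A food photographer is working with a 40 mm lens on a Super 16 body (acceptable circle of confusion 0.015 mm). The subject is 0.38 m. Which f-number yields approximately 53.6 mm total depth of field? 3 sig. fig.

f/22

Write h = H − f = f²/(N·c). The thin-lens limits are Dn = s·h/(h + (s−f)) and Df = s·h/(h − (s−f)), so DoF = Df − Dn = 2·s·(s−f)·h / (h² − (s−f)²).
That is a quadratic in h: DoF·h² − 2·s·(s−f)·h − DoF·(s−f)² = 0 ⇒ h = (s−f)·(s + √(s² + DoF²)) / DoF = 340 × (380 + √(380² + 53.6²)) / 53.6 = 340 × (380 + 383.762) / 53.6 ≈ 4844.8 mm.
Then N = f²/(c·h) = 40² / (0.015 × 4844.8) = 1600 / 72.671 ≈ 22.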